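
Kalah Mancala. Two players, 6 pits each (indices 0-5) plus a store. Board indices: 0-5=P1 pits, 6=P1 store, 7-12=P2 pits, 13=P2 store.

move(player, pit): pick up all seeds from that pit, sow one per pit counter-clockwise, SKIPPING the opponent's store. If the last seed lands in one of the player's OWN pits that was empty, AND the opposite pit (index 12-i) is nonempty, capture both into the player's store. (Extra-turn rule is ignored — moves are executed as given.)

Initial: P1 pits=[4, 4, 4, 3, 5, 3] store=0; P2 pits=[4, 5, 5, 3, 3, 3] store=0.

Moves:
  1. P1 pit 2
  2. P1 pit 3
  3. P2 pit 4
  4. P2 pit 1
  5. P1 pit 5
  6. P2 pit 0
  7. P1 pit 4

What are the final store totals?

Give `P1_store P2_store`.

Answer: 4 3

Derivation:
Move 1: P1 pit2 -> P1=[4,4,0,4,6,4](1) P2=[4,5,5,3,3,3](0)
Move 2: P1 pit3 -> P1=[4,4,0,0,7,5](2) P2=[5,5,5,3,3,3](0)
Move 3: P2 pit4 -> P1=[5,4,0,0,7,5](2) P2=[5,5,5,3,0,4](1)
Move 4: P2 pit1 -> P1=[5,4,0,0,7,5](2) P2=[5,0,6,4,1,5](2)
Move 5: P1 pit5 -> P1=[5,4,0,0,7,0](3) P2=[6,1,7,5,1,5](2)
Move 6: P2 pit0 -> P1=[5,4,0,0,7,0](3) P2=[0,2,8,6,2,6](3)
Move 7: P1 pit4 -> P1=[5,4,0,0,0,1](4) P2=[1,3,9,7,3,6](3)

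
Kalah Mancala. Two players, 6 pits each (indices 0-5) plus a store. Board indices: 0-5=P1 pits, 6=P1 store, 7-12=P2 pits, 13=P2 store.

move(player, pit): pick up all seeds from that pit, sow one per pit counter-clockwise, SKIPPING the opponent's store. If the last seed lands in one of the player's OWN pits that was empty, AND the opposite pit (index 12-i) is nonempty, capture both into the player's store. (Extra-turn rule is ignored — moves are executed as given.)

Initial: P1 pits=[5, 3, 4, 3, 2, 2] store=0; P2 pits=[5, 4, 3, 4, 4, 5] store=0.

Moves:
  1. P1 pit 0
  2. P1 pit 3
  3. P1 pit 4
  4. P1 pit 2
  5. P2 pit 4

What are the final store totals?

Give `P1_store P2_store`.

Answer: 3 1

Derivation:
Move 1: P1 pit0 -> P1=[0,4,5,4,3,3](0) P2=[5,4,3,4,4,5](0)
Move 2: P1 pit3 -> P1=[0,4,5,0,4,4](1) P2=[6,4,3,4,4,5](0)
Move 3: P1 pit4 -> P1=[0,4,5,0,0,5](2) P2=[7,5,3,4,4,5](0)
Move 4: P1 pit2 -> P1=[0,4,0,1,1,6](3) P2=[8,5,3,4,4,5](0)
Move 5: P2 pit4 -> P1=[1,5,0,1,1,6](3) P2=[8,5,3,4,0,6](1)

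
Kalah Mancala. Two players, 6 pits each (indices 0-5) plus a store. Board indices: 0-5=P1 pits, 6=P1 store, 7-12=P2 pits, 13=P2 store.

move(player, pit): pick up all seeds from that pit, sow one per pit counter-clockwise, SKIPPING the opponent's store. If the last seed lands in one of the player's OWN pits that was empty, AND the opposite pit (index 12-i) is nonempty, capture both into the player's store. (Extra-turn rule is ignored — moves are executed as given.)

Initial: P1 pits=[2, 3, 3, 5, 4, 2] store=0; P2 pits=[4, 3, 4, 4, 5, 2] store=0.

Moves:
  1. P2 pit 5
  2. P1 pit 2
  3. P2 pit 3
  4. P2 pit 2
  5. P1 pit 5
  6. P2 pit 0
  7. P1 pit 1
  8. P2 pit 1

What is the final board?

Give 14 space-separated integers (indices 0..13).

Move 1: P2 pit5 -> P1=[3,3,3,5,4,2](0) P2=[4,3,4,4,5,0](1)
Move 2: P1 pit2 -> P1=[3,3,0,6,5,3](0) P2=[4,3,4,4,5,0](1)
Move 3: P2 pit3 -> P1=[4,3,0,6,5,3](0) P2=[4,3,4,0,6,1](2)
Move 4: P2 pit2 -> P1=[4,3,0,6,5,3](0) P2=[4,3,0,1,7,2](3)
Move 5: P1 pit5 -> P1=[4,3,0,6,5,0](1) P2=[5,4,0,1,7,2](3)
Move 6: P2 pit0 -> P1=[4,3,0,6,5,0](1) P2=[0,5,1,2,8,3](3)
Move 7: P1 pit1 -> P1=[4,0,1,7,6,0](1) P2=[0,5,1,2,8,3](3)
Move 8: P2 pit1 -> P1=[4,0,1,7,6,0](1) P2=[0,0,2,3,9,4](4)

Answer: 4 0 1 7 6 0 1 0 0 2 3 9 4 4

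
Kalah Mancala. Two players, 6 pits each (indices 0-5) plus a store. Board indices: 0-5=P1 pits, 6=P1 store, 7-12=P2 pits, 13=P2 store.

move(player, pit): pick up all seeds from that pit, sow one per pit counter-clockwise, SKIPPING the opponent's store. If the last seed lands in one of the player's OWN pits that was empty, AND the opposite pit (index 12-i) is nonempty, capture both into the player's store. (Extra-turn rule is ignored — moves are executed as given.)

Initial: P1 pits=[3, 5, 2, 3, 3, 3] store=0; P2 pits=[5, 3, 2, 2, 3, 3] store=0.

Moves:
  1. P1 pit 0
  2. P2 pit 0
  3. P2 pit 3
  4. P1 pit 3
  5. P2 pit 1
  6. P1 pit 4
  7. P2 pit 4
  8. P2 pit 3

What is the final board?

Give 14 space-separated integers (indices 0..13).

Move 1: P1 pit0 -> P1=[0,6,3,4,3,3](0) P2=[5,3,2,2,3,3](0)
Move 2: P2 pit0 -> P1=[0,6,3,4,3,3](0) P2=[0,4,3,3,4,4](0)
Move 3: P2 pit3 -> P1=[0,6,3,4,3,3](0) P2=[0,4,3,0,5,5](1)
Move 4: P1 pit3 -> P1=[0,6,3,0,4,4](1) P2=[1,4,3,0,5,5](1)
Move 5: P2 pit1 -> P1=[0,6,3,0,4,4](1) P2=[1,0,4,1,6,6](1)
Move 6: P1 pit4 -> P1=[0,6,3,0,0,5](2) P2=[2,1,4,1,6,6](1)
Move 7: P2 pit4 -> P1=[1,7,4,1,0,5](2) P2=[2,1,4,1,0,7](2)
Move 8: P2 pit3 -> P1=[1,0,4,1,0,5](2) P2=[2,1,4,0,0,7](10)

Answer: 1 0 4 1 0 5 2 2 1 4 0 0 7 10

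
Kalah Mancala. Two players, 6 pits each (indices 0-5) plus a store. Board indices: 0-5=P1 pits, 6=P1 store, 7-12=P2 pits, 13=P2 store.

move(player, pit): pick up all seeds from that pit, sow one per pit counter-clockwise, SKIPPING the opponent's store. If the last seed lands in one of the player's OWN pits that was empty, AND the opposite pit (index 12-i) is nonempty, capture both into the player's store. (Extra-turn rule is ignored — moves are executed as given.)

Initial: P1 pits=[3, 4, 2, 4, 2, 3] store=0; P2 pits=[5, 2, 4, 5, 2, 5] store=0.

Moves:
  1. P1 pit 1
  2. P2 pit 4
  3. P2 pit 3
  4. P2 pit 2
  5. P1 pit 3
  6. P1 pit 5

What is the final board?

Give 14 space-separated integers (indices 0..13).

Move 1: P1 pit1 -> P1=[3,0,3,5,3,4](0) P2=[5,2,4,5,2,5](0)
Move 2: P2 pit4 -> P1=[3,0,3,5,3,4](0) P2=[5,2,4,5,0,6](1)
Move 3: P2 pit3 -> P1=[4,1,3,5,3,4](0) P2=[5,2,4,0,1,7](2)
Move 4: P2 pit2 -> P1=[4,1,3,5,3,4](0) P2=[5,2,0,1,2,8](3)
Move 5: P1 pit3 -> P1=[4,1,3,0,4,5](1) P2=[6,3,0,1,2,8](3)
Move 6: P1 pit5 -> P1=[4,1,3,0,4,0](2) P2=[7,4,1,2,2,8](3)

Answer: 4 1 3 0 4 0 2 7 4 1 2 2 8 3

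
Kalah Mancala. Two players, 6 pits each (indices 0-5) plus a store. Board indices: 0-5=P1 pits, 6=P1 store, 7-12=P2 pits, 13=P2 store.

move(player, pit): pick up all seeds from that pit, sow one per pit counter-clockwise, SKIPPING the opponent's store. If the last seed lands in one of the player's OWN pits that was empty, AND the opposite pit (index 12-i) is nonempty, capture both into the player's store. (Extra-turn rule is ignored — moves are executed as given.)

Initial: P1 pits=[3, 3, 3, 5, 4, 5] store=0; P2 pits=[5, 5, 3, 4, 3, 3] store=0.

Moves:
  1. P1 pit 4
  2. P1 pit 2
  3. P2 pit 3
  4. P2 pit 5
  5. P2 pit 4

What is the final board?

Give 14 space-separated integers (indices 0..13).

Answer: 6 5 1 6 1 7 1 6 6 3 0 0 1 3

Derivation:
Move 1: P1 pit4 -> P1=[3,3,3,5,0,6](1) P2=[6,6,3,4,3,3](0)
Move 2: P1 pit2 -> P1=[3,3,0,6,1,7](1) P2=[6,6,3,4,3,3](0)
Move 3: P2 pit3 -> P1=[4,3,0,6,1,7](1) P2=[6,6,3,0,4,4](1)
Move 4: P2 pit5 -> P1=[5,4,1,6,1,7](1) P2=[6,6,3,0,4,0](2)
Move 5: P2 pit4 -> P1=[6,5,1,6,1,7](1) P2=[6,6,3,0,0,1](3)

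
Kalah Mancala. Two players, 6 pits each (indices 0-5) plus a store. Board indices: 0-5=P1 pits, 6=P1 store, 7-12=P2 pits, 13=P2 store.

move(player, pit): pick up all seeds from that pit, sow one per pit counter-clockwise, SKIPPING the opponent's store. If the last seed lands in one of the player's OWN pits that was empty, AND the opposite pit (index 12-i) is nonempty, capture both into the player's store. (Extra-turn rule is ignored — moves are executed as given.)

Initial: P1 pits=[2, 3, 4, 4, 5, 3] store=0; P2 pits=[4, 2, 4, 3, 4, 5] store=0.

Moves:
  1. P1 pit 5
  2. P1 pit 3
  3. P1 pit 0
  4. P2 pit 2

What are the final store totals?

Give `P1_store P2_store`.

Answer: 2 1

Derivation:
Move 1: P1 pit5 -> P1=[2,3,4,4,5,0](1) P2=[5,3,4,3,4,5](0)
Move 2: P1 pit3 -> P1=[2,3,4,0,6,1](2) P2=[6,3,4,3,4,5](0)
Move 3: P1 pit0 -> P1=[0,4,5,0,6,1](2) P2=[6,3,4,3,4,5](0)
Move 4: P2 pit2 -> P1=[0,4,5,0,6,1](2) P2=[6,3,0,4,5,6](1)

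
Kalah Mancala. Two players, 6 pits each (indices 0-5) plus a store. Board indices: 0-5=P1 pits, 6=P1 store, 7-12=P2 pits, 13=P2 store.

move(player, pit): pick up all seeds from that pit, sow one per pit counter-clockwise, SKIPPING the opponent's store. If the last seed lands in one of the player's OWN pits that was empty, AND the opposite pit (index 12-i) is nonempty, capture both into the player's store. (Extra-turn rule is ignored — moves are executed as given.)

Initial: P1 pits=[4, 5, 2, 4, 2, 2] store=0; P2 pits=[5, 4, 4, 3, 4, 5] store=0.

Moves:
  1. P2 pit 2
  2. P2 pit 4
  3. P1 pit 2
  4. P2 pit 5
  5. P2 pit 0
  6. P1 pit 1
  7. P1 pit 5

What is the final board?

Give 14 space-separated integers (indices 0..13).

Move 1: P2 pit2 -> P1=[4,5,2,4,2,2](0) P2=[5,4,0,4,5,6](1)
Move 2: P2 pit4 -> P1=[5,6,3,4,2,2](0) P2=[5,4,0,4,0,7](2)
Move 3: P1 pit2 -> P1=[5,6,0,5,3,3](0) P2=[5,4,0,4,0,7](2)
Move 4: P2 pit5 -> P1=[6,7,1,6,4,4](0) P2=[5,4,0,4,0,0](3)
Move 5: P2 pit0 -> P1=[0,7,1,6,4,4](0) P2=[0,5,1,5,1,0](10)
Move 6: P1 pit1 -> P1=[0,0,2,7,5,5](1) P2=[1,6,1,5,1,0](10)
Move 7: P1 pit5 -> P1=[0,0,2,7,5,0](2) P2=[2,7,2,6,1,0](10)

Answer: 0 0 2 7 5 0 2 2 7 2 6 1 0 10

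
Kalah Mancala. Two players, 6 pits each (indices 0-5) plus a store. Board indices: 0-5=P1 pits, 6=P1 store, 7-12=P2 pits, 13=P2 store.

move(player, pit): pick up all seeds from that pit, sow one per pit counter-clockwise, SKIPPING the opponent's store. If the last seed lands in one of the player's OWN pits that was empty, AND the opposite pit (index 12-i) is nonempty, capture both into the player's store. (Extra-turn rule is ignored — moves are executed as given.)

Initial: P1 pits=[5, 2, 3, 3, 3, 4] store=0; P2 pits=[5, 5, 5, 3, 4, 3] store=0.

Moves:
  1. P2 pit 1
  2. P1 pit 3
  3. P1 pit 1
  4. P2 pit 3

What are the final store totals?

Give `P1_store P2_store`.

Answer: 8 2

Derivation:
Move 1: P2 pit1 -> P1=[5,2,3,3,3,4](0) P2=[5,0,6,4,5,4](1)
Move 2: P1 pit3 -> P1=[5,2,3,0,4,5](1) P2=[5,0,6,4,5,4](1)
Move 3: P1 pit1 -> P1=[5,0,4,0,4,5](8) P2=[5,0,0,4,5,4](1)
Move 4: P2 pit3 -> P1=[6,0,4,0,4,5](8) P2=[5,0,0,0,6,5](2)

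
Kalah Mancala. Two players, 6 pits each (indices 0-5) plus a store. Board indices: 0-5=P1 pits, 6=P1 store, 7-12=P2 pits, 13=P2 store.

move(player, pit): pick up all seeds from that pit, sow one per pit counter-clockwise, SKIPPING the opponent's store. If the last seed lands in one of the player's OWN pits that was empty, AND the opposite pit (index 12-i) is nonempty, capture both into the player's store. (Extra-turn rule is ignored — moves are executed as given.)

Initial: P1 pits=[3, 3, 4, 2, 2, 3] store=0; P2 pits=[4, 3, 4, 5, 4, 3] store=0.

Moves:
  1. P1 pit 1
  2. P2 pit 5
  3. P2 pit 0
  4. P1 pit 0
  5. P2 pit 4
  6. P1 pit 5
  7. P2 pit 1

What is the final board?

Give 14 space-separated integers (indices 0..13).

Answer: 1 3 7 4 4 0 1 1 0 6 7 1 2 3

Derivation:
Move 1: P1 pit1 -> P1=[3,0,5,3,3,3](0) P2=[4,3,4,5,4,3](0)
Move 2: P2 pit5 -> P1=[4,1,5,3,3,3](0) P2=[4,3,4,5,4,0](1)
Move 3: P2 pit0 -> P1=[4,1,5,3,3,3](0) P2=[0,4,5,6,5,0](1)
Move 4: P1 pit0 -> P1=[0,2,6,4,4,3](0) P2=[0,4,5,6,5,0](1)
Move 5: P2 pit4 -> P1=[1,3,7,4,4,3](0) P2=[0,4,5,6,0,1](2)
Move 6: P1 pit5 -> P1=[1,3,7,4,4,0](1) P2=[1,5,5,6,0,1](2)
Move 7: P2 pit1 -> P1=[1,3,7,4,4,0](1) P2=[1,0,6,7,1,2](3)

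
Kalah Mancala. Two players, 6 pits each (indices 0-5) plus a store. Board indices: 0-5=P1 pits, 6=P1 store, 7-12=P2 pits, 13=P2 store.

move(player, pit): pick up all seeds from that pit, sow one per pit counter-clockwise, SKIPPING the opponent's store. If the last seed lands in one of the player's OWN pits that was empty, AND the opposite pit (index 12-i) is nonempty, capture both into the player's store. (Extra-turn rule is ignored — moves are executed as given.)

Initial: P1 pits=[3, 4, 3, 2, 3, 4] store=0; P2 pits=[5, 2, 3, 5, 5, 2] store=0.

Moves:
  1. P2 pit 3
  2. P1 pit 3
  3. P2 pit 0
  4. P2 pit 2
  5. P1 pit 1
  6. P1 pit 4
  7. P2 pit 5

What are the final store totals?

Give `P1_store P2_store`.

Move 1: P2 pit3 -> P1=[4,5,3,2,3,4](0) P2=[5,2,3,0,6,3](1)
Move 2: P1 pit3 -> P1=[4,5,3,0,4,5](0) P2=[5,2,3,0,6,3](1)
Move 3: P2 pit0 -> P1=[4,5,3,0,4,5](0) P2=[0,3,4,1,7,4](1)
Move 4: P2 pit2 -> P1=[4,5,3,0,4,5](0) P2=[0,3,0,2,8,5](2)
Move 5: P1 pit1 -> P1=[4,0,4,1,5,6](1) P2=[0,3,0,2,8,5](2)
Move 6: P1 pit4 -> P1=[4,0,4,1,0,7](2) P2=[1,4,1,2,8,5](2)
Move 7: P2 pit5 -> P1=[5,1,5,2,0,7](2) P2=[1,4,1,2,8,0](3)

Answer: 2 3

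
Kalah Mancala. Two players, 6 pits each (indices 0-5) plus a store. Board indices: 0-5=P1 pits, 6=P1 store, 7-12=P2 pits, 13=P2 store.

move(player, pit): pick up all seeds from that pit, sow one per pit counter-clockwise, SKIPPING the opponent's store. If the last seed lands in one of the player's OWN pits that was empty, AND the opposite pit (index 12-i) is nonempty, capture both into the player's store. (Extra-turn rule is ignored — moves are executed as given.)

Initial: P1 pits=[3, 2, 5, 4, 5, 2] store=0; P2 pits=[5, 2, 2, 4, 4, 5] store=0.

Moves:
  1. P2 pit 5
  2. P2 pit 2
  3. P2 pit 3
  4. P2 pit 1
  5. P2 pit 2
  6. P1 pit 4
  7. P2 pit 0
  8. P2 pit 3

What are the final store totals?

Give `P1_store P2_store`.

Answer: 1 10

Derivation:
Move 1: P2 pit5 -> P1=[4,3,6,5,5,2](0) P2=[5,2,2,4,4,0](1)
Move 2: P2 pit2 -> P1=[4,3,6,5,5,2](0) P2=[5,2,0,5,5,0](1)
Move 3: P2 pit3 -> P1=[5,4,6,5,5,2](0) P2=[5,2,0,0,6,1](2)
Move 4: P2 pit1 -> P1=[5,4,0,5,5,2](0) P2=[5,0,1,0,6,1](9)
Move 5: P2 pit2 -> P1=[5,4,0,5,5,2](0) P2=[5,0,0,1,6,1](9)
Move 6: P1 pit4 -> P1=[5,4,0,5,0,3](1) P2=[6,1,1,1,6,1](9)
Move 7: P2 pit0 -> P1=[5,4,0,5,0,3](1) P2=[0,2,2,2,7,2](10)
Move 8: P2 pit3 -> P1=[5,4,0,5,0,3](1) P2=[0,2,2,0,8,3](10)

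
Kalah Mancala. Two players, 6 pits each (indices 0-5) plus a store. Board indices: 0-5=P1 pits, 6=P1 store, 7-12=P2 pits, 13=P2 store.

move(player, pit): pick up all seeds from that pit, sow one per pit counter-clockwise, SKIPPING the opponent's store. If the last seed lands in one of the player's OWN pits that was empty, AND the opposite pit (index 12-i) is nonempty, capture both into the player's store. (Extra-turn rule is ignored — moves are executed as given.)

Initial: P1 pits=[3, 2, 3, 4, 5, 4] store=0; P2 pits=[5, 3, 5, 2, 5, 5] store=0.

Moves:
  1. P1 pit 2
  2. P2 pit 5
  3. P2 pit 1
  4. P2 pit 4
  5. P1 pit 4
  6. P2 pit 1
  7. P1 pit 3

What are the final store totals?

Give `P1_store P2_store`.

Move 1: P1 pit2 -> P1=[3,2,0,5,6,5](0) P2=[5,3,5,2,5,5](0)
Move 2: P2 pit5 -> P1=[4,3,1,6,6,5](0) P2=[5,3,5,2,5,0](1)
Move 3: P2 pit1 -> P1=[4,3,1,6,6,5](0) P2=[5,0,6,3,6,0](1)
Move 4: P2 pit4 -> P1=[5,4,2,7,6,5](0) P2=[5,0,6,3,0,1](2)
Move 5: P1 pit4 -> P1=[5,4,2,7,0,6](1) P2=[6,1,7,4,0,1](2)
Move 6: P2 pit1 -> P1=[5,4,2,7,0,6](1) P2=[6,0,8,4,0,1](2)
Move 7: P1 pit3 -> P1=[5,4,2,0,1,7](2) P2=[7,1,9,5,0,1](2)

Answer: 2 2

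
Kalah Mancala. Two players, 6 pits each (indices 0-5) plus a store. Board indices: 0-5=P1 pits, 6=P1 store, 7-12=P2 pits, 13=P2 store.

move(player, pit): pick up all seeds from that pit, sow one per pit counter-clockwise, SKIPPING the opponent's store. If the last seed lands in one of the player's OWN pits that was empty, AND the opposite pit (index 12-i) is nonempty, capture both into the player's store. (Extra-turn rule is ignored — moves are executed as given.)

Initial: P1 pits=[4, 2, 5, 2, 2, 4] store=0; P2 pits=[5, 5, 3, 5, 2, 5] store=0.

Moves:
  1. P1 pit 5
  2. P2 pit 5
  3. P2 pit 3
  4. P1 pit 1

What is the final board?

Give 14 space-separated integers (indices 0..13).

Move 1: P1 pit5 -> P1=[4,2,5,2,2,0](1) P2=[6,6,4,5,2,5](0)
Move 2: P2 pit5 -> P1=[5,3,6,3,2,0](1) P2=[6,6,4,5,2,0](1)
Move 3: P2 pit3 -> P1=[6,4,6,3,2,0](1) P2=[6,6,4,0,3,1](2)
Move 4: P1 pit1 -> P1=[6,0,7,4,3,0](8) P2=[0,6,4,0,3,1](2)

Answer: 6 0 7 4 3 0 8 0 6 4 0 3 1 2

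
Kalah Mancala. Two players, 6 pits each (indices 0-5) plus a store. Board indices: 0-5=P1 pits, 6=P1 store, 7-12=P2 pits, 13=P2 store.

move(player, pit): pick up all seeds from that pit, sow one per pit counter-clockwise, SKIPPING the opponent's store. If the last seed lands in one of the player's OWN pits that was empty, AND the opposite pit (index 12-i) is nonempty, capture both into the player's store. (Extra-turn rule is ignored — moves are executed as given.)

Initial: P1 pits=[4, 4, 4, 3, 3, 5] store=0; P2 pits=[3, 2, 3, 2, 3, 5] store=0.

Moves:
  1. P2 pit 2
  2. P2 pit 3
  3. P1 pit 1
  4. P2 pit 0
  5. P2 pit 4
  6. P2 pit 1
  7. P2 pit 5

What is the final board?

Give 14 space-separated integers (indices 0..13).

Answer: 6 1 2 5 5 0 0 0 0 2 1 0 0 19

Derivation:
Move 1: P2 pit2 -> P1=[4,4,4,3,3,5](0) P2=[3,2,0,3,4,6](0)
Move 2: P2 pit3 -> P1=[4,4,4,3,3,5](0) P2=[3,2,0,0,5,7](1)
Move 3: P1 pit1 -> P1=[4,0,5,4,4,6](0) P2=[3,2,0,0,5,7](1)
Move 4: P2 pit0 -> P1=[4,0,0,4,4,6](0) P2=[0,3,1,0,5,7](7)
Move 5: P2 pit4 -> P1=[5,1,1,4,4,6](0) P2=[0,3,1,0,0,8](8)
Move 6: P2 pit1 -> P1=[5,0,1,4,4,6](0) P2=[0,0,2,1,0,8](10)
Move 7: P2 pit5 -> P1=[6,1,2,5,5,0](0) P2=[0,0,2,1,0,0](19)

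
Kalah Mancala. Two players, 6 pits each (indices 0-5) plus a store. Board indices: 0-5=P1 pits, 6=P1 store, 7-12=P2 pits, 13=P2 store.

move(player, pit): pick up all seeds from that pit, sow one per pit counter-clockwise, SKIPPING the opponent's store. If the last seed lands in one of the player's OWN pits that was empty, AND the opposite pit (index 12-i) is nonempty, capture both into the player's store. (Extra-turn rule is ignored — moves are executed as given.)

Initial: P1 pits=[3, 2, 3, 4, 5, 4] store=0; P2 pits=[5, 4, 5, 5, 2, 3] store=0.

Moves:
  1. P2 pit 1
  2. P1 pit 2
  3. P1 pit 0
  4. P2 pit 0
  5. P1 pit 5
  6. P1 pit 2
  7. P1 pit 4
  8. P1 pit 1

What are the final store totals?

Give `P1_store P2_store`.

Move 1: P2 pit1 -> P1=[3,2,3,4,5,4](0) P2=[5,0,6,6,3,4](0)
Move 2: P1 pit2 -> P1=[3,2,0,5,6,5](0) P2=[5,0,6,6,3,4](0)
Move 3: P1 pit0 -> P1=[0,3,1,6,6,5](0) P2=[5,0,6,6,3,4](0)
Move 4: P2 pit0 -> P1=[0,3,1,6,6,5](0) P2=[0,1,7,7,4,5](0)
Move 5: P1 pit5 -> P1=[0,3,1,6,6,0](1) P2=[1,2,8,8,4,5](0)
Move 6: P1 pit2 -> P1=[0,3,0,7,6,0](1) P2=[1,2,8,8,4,5](0)
Move 7: P1 pit4 -> P1=[0,3,0,7,0,1](2) P2=[2,3,9,9,4,5](0)
Move 8: P1 pit1 -> P1=[0,0,1,8,0,1](6) P2=[2,0,9,9,4,5](0)

Answer: 6 0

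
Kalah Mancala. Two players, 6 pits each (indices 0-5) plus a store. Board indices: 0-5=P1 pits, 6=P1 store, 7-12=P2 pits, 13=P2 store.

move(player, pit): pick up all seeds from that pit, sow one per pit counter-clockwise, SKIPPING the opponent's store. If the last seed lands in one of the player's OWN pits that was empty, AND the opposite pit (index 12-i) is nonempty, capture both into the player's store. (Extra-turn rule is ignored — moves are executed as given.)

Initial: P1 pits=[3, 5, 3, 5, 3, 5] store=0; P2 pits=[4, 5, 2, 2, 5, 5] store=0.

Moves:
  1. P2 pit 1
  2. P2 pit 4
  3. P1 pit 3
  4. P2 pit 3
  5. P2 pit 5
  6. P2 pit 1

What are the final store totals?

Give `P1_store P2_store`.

Move 1: P2 pit1 -> P1=[3,5,3,5,3,5](0) P2=[4,0,3,3,6,6](1)
Move 2: P2 pit4 -> P1=[4,6,4,6,3,5](0) P2=[4,0,3,3,0,7](2)
Move 3: P1 pit3 -> P1=[4,6,4,0,4,6](1) P2=[5,1,4,3,0,7](2)
Move 4: P2 pit3 -> P1=[4,6,4,0,4,6](1) P2=[5,1,4,0,1,8](3)
Move 5: P2 pit5 -> P1=[5,7,5,1,5,7](1) P2=[6,1,4,0,1,0](4)
Move 6: P2 pit1 -> P1=[5,7,5,1,5,7](1) P2=[6,0,5,0,1,0](4)

Answer: 1 4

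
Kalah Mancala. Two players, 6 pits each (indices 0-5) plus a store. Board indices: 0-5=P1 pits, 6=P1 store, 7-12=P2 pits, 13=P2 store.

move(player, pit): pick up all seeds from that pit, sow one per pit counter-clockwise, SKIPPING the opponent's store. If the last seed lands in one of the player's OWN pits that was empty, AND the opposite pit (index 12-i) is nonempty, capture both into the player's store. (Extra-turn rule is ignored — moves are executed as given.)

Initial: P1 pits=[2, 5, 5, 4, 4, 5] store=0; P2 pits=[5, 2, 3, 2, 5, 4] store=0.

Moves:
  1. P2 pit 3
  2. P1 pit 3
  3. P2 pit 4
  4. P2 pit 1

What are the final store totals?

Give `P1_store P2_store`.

Answer: 1 8

Derivation:
Move 1: P2 pit3 -> P1=[2,5,5,4,4,5](0) P2=[5,2,3,0,6,5](0)
Move 2: P1 pit3 -> P1=[2,5,5,0,5,6](1) P2=[6,2,3,0,6,5](0)
Move 3: P2 pit4 -> P1=[3,6,6,1,5,6](1) P2=[6,2,3,0,0,6](1)
Move 4: P2 pit1 -> P1=[3,6,0,1,5,6](1) P2=[6,0,4,0,0,6](8)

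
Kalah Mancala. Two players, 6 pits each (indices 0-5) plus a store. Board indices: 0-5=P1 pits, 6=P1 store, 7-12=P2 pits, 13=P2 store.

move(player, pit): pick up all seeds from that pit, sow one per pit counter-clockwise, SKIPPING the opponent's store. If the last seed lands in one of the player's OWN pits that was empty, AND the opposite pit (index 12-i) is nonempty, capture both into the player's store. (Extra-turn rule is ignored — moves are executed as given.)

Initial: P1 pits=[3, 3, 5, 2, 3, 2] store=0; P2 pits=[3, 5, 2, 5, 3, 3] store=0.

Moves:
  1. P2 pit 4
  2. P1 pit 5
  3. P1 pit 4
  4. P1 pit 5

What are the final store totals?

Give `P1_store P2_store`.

Move 1: P2 pit4 -> P1=[4,3,5,2,3,2](0) P2=[3,5,2,5,0,4](1)
Move 2: P1 pit5 -> P1=[4,3,5,2,3,0](1) P2=[4,5,2,5,0,4](1)
Move 3: P1 pit4 -> P1=[4,3,5,2,0,1](2) P2=[5,5,2,5,0,4](1)
Move 4: P1 pit5 -> P1=[4,3,5,2,0,0](3) P2=[5,5,2,5,0,4](1)

Answer: 3 1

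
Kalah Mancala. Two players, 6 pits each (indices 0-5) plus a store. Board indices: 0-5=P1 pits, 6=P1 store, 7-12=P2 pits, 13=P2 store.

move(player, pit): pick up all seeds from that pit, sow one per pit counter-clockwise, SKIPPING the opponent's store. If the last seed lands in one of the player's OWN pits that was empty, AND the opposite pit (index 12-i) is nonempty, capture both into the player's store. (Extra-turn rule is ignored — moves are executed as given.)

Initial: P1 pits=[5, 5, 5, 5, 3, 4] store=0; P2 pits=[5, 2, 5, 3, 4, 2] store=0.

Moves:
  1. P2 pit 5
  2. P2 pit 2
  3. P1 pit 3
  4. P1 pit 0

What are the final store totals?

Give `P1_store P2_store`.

Answer: 2 2

Derivation:
Move 1: P2 pit5 -> P1=[6,5,5,5,3,4](0) P2=[5,2,5,3,4,0](1)
Move 2: P2 pit2 -> P1=[7,5,5,5,3,4](0) P2=[5,2,0,4,5,1](2)
Move 3: P1 pit3 -> P1=[7,5,5,0,4,5](1) P2=[6,3,0,4,5,1](2)
Move 4: P1 pit0 -> P1=[0,6,6,1,5,6](2) P2=[7,3,0,4,5,1](2)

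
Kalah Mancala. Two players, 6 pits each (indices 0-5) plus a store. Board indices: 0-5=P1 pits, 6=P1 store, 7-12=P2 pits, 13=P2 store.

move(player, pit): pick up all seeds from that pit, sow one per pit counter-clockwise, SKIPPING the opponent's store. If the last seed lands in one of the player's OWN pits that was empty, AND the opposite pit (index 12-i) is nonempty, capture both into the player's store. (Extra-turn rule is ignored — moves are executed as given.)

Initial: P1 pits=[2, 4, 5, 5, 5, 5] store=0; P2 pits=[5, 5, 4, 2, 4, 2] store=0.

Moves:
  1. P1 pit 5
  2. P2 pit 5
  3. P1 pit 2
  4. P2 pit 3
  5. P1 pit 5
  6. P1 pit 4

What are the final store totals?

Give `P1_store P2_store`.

Move 1: P1 pit5 -> P1=[2,4,5,5,5,0](1) P2=[6,6,5,3,4,2](0)
Move 2: P2 pit5 -> P1=[3,4,5,5,5,0](1) P2=[6,6,5,3,4,0](1)
Move 3: P1 pit2 -> P1=[3,4,0,6,6,1](2) P2=[7,6,5,3,4,0](1)
Move 4: P2 pit3 -> P1=[3,4,0,6,6,1](2) P2=[7,6,5,0,5,1](2)
Move 5: P1 pit5 -> P1=[3,4,0,6,6,0](3) P2=[7,6,5,0,5,1](2)
Move 6: P1 pit4 -> P1=[3,4,0,6,0,1](4) P2=[8,7,6,1,5,1](2)

Answer: 4 2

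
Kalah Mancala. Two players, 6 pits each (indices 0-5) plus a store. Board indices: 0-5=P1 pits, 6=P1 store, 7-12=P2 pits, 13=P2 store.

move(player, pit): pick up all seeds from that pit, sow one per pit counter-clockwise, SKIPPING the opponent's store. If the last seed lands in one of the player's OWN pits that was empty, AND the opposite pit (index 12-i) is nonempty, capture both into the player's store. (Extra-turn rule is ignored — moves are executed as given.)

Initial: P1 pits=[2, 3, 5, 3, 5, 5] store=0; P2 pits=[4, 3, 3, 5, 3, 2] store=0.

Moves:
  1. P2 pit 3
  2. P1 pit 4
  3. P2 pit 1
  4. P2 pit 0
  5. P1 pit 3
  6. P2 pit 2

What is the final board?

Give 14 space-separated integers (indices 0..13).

Move 1: P2 pit3 -> P1=[3,4,5,3,5,5](0) P2=[4,3,3,0,4,3](1)
Move 2: P1 pit4 -> P1=[3,4,5,3,0,6](1) P2=[5,4,4,0,4,3](1)
Move 3: P2 pit1 -> P1=[3,4,5,3,0,6](1) P2=[5,0,5,1,5,4](1)
Move 4: P2 pit0 -> P1=[3,4,5,3,0,6](1) P2=[0,1,6,2,6,5](1)
Move 5: P1 pit3 -> P1=[3,4,5,0,1,7](2) P2=[0,1,6,2,6,5](1)
Move 6: P2 pit2 -> P1=[4,5,5,0,1,7](2) P2=[0,1,0,3,7,6](2)

Answer: 4 5 5 0 1 7 2 0 1 0 3 7 6 2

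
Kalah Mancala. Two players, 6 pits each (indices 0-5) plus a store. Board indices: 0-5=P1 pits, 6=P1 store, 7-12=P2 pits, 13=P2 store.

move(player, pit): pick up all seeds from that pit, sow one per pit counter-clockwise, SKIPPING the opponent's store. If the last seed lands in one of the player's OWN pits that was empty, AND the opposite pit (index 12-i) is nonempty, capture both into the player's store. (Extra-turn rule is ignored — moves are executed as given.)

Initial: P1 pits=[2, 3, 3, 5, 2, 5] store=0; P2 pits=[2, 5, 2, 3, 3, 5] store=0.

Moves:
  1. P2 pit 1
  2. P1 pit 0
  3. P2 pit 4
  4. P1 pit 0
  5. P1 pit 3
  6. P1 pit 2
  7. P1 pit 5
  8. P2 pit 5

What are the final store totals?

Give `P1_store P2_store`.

Answer: 3 3

Derivation:
Move 1: P2 pit1 -> P1=[2,3,3,5,2,5](0) P2=[2,0,3,4,4,6](1)
Move 2: P1 pit0 -> P1=[0,4,4,5,2,5](0) P2=[2,0,3,4,4,6](1)
Move 3: P2 pit4 -> P1=[1,5,4,5,2,5](0) P2=[2,0,3,4,0,7](2)
Move 4: P1 pit0 -> P1=[0,6,4,5,2,5](0) P2=[2,0,3,4,0,7](2)
Move 5: P1 pit3 -> P1=[0,6,4,0,3,6](1) P2=[3,1,3,4,0,7](2)
Move 6: P1 pit2 -> P1=[0,6,0,1,4,7](2) P2=[3,1,3,4,0,7](2)
Move 7: P1 pit5 -> P1=[0,6,0,1,4,0](3) P2=[4,2,4,5,1,8](2)
Move 8: P2 pit5 -> P1=[1,7,1,2,5,1](3) P2=[5,2,4,5,1,0](3)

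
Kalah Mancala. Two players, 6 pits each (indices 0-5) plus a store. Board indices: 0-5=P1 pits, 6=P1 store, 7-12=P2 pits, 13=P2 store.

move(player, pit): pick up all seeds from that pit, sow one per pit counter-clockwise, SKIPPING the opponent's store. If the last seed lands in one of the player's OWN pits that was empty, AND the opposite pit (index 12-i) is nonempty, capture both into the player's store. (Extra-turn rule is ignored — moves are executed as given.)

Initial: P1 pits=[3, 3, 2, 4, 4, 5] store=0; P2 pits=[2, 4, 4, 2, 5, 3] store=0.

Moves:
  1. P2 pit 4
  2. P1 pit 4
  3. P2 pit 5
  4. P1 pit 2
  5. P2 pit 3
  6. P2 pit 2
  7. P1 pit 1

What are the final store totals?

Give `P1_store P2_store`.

Answer: 3 9

Derivation:
Move 1: P2 pit4 -> P1=[4,4,3,4,4,5](0) P2=[2,4,4,2,0,4](1)
Move 2: P1 pit4 -> P1=[4,4,3,4,0,6](1) P2=[3,5,4,2,0,4](1)
Move 3: P2 pit5 -> P1=[5,5,4,4,0,6](1) P2=[3,5,4,2,0,0](2)
Move 4: P1 pit2 -> P1=[5,5,0,5,1,7](2) P2=[3,5,4,2,0,0](2)
Move 5: P2 pit3 -> P1=[0,5,0,5,1,7](2) P2=[3,5,4,0,1,0](8)
Move 6: P2 pit2 -> P1=[0,5,0,5,1,7](2) P2=[3,5,0,1,2,1](9)
Move 7: P1 pit1 -> P1=[0,0,1,6,2,8](3) P2=[3,5,0,1,2,1](9)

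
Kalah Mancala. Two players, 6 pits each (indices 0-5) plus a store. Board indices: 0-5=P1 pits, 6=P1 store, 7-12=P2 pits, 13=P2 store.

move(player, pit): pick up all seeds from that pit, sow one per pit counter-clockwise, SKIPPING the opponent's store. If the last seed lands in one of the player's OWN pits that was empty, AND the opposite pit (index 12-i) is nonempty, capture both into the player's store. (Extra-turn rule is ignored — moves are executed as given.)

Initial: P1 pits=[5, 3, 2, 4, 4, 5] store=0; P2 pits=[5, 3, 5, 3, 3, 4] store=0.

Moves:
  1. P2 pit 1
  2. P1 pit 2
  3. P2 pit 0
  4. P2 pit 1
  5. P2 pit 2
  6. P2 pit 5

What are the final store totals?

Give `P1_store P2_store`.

Answer: 0 2

Derivation:
Move 1: P2 pit1 -> P1=[5,3,2,4,4,5](0) P2=[5,0,6,4,4,4](0)
Move 2: P1 pit2 -> P1=[5,3,0,5,5,5](0) P2=[5,0,6,4,4,4](0)
Move 3: P2 pit0 -> P1=[5,3,0,5,5,5](0) P2=[0,1,7,5,5,5](0)
Move 4: P2 pit1 -> P1=[5,3,0,5,5,5](0) P2=[0,0,8,5,5,5](0)
Move 5: P2 pit2 -> P1=[6,4,1,6,5,5](0) P2=[0,0,0,6,6,6](1)
Move 6: P2 pit5 -> P1=[7,5,2,7,6,5](0) P2=[0,0,0,6,6,0](2)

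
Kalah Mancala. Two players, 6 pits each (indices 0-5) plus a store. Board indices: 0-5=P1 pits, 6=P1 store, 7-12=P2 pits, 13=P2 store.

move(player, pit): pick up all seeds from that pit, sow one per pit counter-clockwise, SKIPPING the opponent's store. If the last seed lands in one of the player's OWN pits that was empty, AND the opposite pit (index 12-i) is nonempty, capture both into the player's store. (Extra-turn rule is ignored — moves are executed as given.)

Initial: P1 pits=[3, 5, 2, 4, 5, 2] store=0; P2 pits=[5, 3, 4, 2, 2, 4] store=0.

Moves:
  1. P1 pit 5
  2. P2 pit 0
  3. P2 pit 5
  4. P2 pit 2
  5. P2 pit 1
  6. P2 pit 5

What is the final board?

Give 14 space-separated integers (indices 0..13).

Answer: 6 6 3 5 5 0 1 0 0 1 5 5 0 4

Derivation:
Move 1: P1 pit5 -> P1=[3,5,2,4,5,0](1) P2=[6,3,4,2,2,4](0)
Move 2: P2 pit0 -> P1=[3,5,2,4,5,0](1) P2=[0,4,5,3,3,5](1)
Move 3: P2 pit5 -> P1=[4,6,3,5,5,0](1) P2=[0,4,5,3,3,0](2)
Move 4: P2 pit2 -> P1=[5,6,3,5,5,0](1) P2=[0,4,0,4,4,1](3)
Move 5: P2 pit1 -> P1=[5,6,3,5,5,0](1) P2=[0,0,1,5,5,2](3)
Move 6: P2 pit5 -> P1=[6,6,3,5,5,0](1) P2=[0,0,1,5,5,0](4)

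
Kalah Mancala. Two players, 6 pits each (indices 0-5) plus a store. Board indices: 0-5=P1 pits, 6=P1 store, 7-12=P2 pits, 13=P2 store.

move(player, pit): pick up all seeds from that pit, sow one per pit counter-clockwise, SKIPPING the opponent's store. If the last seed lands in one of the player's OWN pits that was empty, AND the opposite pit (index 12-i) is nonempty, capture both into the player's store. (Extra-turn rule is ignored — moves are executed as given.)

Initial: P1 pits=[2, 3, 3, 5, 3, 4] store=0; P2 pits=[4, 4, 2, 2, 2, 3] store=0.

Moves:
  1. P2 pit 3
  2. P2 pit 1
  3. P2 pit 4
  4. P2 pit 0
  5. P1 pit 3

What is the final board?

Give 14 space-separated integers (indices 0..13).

Answer: 3 0 3 0 4 5 1 1 2 4 2 0 6 6

Derivation:
Move 1: P2 pit3 -> P1=[2,3,3,5,3,4](0) P2=[4,4,2,0,3,4](0)
Move 2: P2 pit1 -> P1=[2,3,3,5,3,4](0) P2=[4,0,3,1,4,5](0)
Move 3: P2 pit4 -> P1=[3,4,3,5,3,4](0) P2=[4,0,3,1,0,6](1)
Move 4: P2 pit0 -> P1=[3,0,3,5,3,4](0) P2=[0,1,4,2,0,6](6)
Move 5: P1 pit3 -> P1=[3,0,3,0,4,5](1) P2=[1,2,4,2,0,6](6)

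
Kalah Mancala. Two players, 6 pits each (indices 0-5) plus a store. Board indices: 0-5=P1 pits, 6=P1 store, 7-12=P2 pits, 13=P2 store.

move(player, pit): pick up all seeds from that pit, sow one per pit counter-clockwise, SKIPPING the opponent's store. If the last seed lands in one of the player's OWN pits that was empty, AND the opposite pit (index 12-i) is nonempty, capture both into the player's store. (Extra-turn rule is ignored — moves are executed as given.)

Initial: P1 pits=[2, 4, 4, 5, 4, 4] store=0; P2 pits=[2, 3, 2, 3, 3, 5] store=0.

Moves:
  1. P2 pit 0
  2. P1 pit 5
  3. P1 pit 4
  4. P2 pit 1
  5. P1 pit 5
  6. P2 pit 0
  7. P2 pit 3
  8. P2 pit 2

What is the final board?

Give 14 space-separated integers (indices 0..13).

Answer: 5 5 4 5 0 0 3 0 1 0 1 6 8 3

Derivation:
Move 1: P2 pit0 -> P1=[2,4,4,5,4,4](0) P2=[0,4,3,3,3,5](0)
Move 2: P1 pit5 -> P1=[2,4,4,5,4,0](1) P2=[1,5,4,3,3,5](0)
Move 3: P1 pit4 -> P1=[2,4,4,5,0,1](2) P2=[2,6,4,3,3,5](0)
Move 4: P2 pit1 -> P1=[3,4,4,5,0,1](2) P2=[2,0,5,4,4,6](1)
Move 5: P1 pit5 -> P1=[3,4,4,5,0,0](3) P2=[2,0,5,4,4,6](1)
Move 6: P2 pit0 -> P1=[3,4,4,5,0,0](3) P2=[0,1,6,4,4,6](1)
Move 7: P2 pit3 -> P1=[4,4,4,5,0,0](3) P2=[0,1,6,0,5,7](2)
Move 8: P2 pit2 -> P1=[5,5,4,5,0,0](3) P2=[0,1,0,1,6,8](3)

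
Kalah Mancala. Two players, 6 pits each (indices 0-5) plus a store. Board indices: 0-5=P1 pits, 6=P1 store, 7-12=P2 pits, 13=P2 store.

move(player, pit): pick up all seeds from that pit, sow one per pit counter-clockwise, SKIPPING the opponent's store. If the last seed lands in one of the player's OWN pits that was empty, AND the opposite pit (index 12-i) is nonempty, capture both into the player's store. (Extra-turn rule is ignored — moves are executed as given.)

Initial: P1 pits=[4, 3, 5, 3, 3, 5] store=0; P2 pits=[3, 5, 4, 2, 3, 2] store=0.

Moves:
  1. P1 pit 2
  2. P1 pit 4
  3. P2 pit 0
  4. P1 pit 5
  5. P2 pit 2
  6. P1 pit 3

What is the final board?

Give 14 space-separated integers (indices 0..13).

Answer: 5 4 0 0 1 1 4 2 8 0 5 6 5 1

Derivation:
Move 1: P1 pit2 -> P1=[4,3,0,4,4,6](1) P2=[4,5,4,2,3,2](0)
Move 2: P1 pit4 -> P1=[4,3,0,4,0,7](2) P2=[5,6,4,2,3,2](0)
Move 3: P2 pit0 -> P1=[4,3,0,4,0,7](2) P2=[0,7,5,3,4,3](0)
Move 4: P1 pit5 -> P1=[4,3,0,4,0,0](3) P2=[1,8,6,4,5,4](0)
Move 5: P2 pit2 -> P1=[5,4,0,4,0,0](3) P2=[1,8,0,5,6,5](1)
Move 6: P1 pit3 -> P1=[5,4,0,0,1,1](4) P2=[2,8,0,5,6,5](1)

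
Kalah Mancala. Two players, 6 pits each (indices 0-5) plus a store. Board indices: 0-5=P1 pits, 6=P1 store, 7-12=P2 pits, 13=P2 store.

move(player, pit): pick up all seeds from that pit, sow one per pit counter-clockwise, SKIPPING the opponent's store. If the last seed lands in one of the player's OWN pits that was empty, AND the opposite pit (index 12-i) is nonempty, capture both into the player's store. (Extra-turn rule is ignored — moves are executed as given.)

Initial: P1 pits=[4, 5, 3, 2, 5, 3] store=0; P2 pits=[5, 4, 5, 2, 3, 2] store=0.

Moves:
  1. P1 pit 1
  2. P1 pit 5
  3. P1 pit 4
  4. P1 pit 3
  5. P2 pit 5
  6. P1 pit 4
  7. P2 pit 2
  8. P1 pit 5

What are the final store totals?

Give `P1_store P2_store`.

Answer: 5 2

Derivation:
Move 1: P1 pit1 -> P1=[4,0,4,3,6,4](1) P2=[5,4,5,2,3,2](0)
Move 2: P1 pit5 -> P1=[4,0,4,3,6,0](2) P2=[6,5,6,2,3,2](0)
Move 3: P1 pit4 -> P1=[4,0,4,3,0,1](3) P2=[7,6,7,3,3,2](0)
Move 4: P1 pit3 -> P1=[4,0,4,0,1,2](4) P2=[7,6,7,3,3,2](0)
Move 5: P2 pit5 -> P1=[5,0,4,0,1,2](4) P2=[7,6,7,3,3,0](1)
Move 6: P1 pit4 -> P1=[5,0,4,0,0,3](4) P2=[7,6,7,3,3,0](1)
Move 7: P2 pit2 -> P1=[6,1,5,0,0,3](4) P2=[7,6,0,4,4,1](2)
Move 8: P1 pit5 -> P1=[6,1,5,0,0,0](5) P2=[8,7,0,4,4,1](2)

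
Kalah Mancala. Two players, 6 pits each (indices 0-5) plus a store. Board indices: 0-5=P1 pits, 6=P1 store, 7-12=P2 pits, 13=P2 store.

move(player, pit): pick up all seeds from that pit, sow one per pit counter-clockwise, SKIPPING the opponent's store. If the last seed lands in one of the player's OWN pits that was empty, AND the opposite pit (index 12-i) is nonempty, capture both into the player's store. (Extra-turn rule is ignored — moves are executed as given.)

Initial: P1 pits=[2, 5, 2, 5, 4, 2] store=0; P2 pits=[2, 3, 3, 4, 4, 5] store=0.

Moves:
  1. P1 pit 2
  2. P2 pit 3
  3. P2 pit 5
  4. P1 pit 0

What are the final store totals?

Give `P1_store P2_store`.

Answer: 0 2

Derivation:
Move 1: P1 pit2 -> P1=[2,5,0,6,5,2](0) P2=[2,3,3,4,4,5](0)
Move 2: P2 pit3 -> P1=[3,5,0,6,5,2](0) P2=[2,3,3,0,5,6](1)
Move 3: P2 pit5 -> P1=[4,6,1,7,6,2](0) P2=[2,3,3,0,5,0](2)
Move 4: P1 pit0 -> P1=[0,7,2,8,7,2](0) P2=[2,3,3,0,5,0](2)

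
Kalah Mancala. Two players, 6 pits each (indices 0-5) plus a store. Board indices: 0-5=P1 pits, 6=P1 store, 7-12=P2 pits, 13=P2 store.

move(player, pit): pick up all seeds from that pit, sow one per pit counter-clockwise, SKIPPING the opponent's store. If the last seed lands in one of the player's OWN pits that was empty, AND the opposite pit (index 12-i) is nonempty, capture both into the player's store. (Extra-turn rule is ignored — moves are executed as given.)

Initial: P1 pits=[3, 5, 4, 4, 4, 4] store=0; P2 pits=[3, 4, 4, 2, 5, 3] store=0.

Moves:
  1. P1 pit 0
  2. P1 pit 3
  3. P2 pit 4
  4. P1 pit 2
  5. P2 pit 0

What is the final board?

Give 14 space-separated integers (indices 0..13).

Answer: 1 7 0 1 6 6 2 0 7 5 3 1 5 1

Derivation:
Move 1: P1 pit0 -> P1=[0,6,5,5,4,4](0) P2=[3,4,4,2,5,3](0)
Move 2: P1 pit3 -> P1=[0,6,5,0,5,5](1) P2=[4,5,4,2,5,3](0)
Move 3: P2 pit4 -> P1=[1,7,6,0,5,5](1) P2=[4,5,4,2,0,4](1)
Move 4: P1 pit2 -> P1=[1,7,0,1,6,6](2) P2=[5,6,4,2,0,4](1)
Move 5: P2 pit0 -> P1=[1,7,0,1,6,6](2) P2=[0,7,5,3,1,5](1)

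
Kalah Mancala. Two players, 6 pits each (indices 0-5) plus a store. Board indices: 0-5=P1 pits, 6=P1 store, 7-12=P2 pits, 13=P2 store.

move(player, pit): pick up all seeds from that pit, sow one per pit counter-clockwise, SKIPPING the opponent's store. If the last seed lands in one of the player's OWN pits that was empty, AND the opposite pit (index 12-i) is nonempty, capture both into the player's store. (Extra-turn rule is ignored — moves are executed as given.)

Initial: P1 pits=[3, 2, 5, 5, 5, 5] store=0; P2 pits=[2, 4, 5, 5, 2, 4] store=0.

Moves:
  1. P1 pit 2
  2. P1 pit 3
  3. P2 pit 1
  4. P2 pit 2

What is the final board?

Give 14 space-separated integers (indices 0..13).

Answer: 4 3 1 0 7 7 2 4 0 0 7 4 6 2

Derivation:
Move 1: P1 pit2 -> P1=[3,2,0,6,6,6](1) P2=[3,4,5,5,2,4](0)
Move 2: P1 pit3 -> P1=[3,2,0,0,7,7](2) P2=[4,5,6,5,2,4](0)
Move 3: P2 pit1 -> P1=[3,2,0,0,7,7](2) P2=[4,0,7,6,3,5](1)
Move 4: P2 pit2 -> P1=[4,3,1,0,7,7](2) P2=[4,0,0,7,4,6](2)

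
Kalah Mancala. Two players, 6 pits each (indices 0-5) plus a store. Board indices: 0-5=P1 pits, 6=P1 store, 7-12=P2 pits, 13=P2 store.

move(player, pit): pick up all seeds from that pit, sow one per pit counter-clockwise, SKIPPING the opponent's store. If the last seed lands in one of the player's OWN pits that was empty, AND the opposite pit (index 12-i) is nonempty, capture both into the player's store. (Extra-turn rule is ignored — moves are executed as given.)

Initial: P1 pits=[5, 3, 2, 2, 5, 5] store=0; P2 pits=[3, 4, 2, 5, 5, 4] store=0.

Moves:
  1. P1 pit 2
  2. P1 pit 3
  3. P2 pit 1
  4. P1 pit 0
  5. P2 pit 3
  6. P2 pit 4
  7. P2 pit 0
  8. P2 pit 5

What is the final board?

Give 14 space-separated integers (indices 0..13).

Move 1: P1 pit2 -> P1=[5,3,0,3,6,5](0) P2=[3,4,2,5,5,4](0)
Move 2: P1 pit3 -> P1=[5,3,0,0,7,6](1) P2=[3,4,2,5,5,4](0)
Move 3: P2 pit1 -> P1=[5,3,0,0,7,6](1) P2=[3,0,3,6,6,5](0)
Move 4: P1 pit0 -> P1=[0,4,1,1,8,7](1) P2=[3,0,3,6,6,5](0)
Move 5: P2 pit3 -> P1=[1,5,2,1,8,7](1) P2=[3,0,3,0,7,6](1)
Move 6: P2 pit4 -> P1=[2,6,3,2,9,7](1) P2=[3,0,3,0,0,7](2)
Move 7: P2 pit0 -> P1=[2,6,0,2,9,7](1) P2=[0,1,4,0,0,7](6)
Move 8: P2 pit5 -> P1=[3,7,1,3,10,8](1) P2=[0,1,4,0,0,0](7)

Answer: 3 7 1 3 10 8 1 0 1 4 0 0 0 7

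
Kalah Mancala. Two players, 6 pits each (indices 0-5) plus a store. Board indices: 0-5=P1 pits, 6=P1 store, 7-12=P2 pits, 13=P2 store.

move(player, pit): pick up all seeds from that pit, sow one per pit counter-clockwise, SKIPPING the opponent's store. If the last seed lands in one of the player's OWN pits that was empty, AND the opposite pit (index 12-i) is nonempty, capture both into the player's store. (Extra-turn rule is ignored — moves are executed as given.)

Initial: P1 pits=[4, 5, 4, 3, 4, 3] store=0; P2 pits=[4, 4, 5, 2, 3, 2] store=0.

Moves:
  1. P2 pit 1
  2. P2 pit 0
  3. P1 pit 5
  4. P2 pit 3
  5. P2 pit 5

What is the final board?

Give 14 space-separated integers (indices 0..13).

Answer: 6 6 5 3 4 0 1 1 2 7 0 6 0 2

Derivation:
Move 1: P2 pit1 -> P1=[4,5,4,3,4,3](0) P2=[4,0,6,3,4,3](0)
Move 2: P2 pit0 -> P1=[4,5,4,3,4,3](0) P2=[0,1,7,4,5,3](0)
Move 3: P1 pit5 -> P1=[4,5,4,3,4,0](1) P2=[1,2,7,4,5,3](0)
Move 4: P2 pit3 -> P1=[5,5,4,3,4,0](1) P2=[1,2,7,0,6,4](1)
Move 5: P2 pit5 -> P1=[6,6,5,3,4,0](1) P2=[1,2,7,0,6,0](2)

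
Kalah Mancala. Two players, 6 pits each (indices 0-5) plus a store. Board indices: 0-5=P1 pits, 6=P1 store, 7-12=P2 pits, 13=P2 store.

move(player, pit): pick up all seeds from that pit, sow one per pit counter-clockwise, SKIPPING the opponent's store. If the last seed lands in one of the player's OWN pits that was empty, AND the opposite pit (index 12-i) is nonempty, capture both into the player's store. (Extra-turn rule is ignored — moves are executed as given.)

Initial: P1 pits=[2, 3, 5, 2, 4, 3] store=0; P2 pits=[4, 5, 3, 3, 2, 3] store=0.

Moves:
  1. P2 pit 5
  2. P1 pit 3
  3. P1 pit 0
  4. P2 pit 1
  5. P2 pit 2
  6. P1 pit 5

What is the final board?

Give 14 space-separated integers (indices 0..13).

Answer: 0 5 6 0 5 0 5 5 1 1 5 3 1 2

Derivation:
Move 1: P2 pit5 -> P1=[3,4,5,2,4,3](0) P2=[4,5,3,3,2,0](1)
Move 2: P1 pit3 -> P1=[3,4,5,0,5,4](0) P2=[4,5,3,3,2,0](1)
Move 3: P1 pit0 -> P1=[0,5,6,0,5,4](4) P2=[4,5,0,3,2,0](1)
Move 4: P2 pit1 -> P1=[0,5,6,0,5,4](4) P2=[4,0,1,4,3,1](2)
Move 5: P2 pit2 -> P1=[0,5,6,0,5,4](4) P2=[4,0,0,5,3,1](2)
Move 6: P1 pit5 -> P1=[0,5,6,0,5,0](5) P2=[5,1,1,5,3,1](2)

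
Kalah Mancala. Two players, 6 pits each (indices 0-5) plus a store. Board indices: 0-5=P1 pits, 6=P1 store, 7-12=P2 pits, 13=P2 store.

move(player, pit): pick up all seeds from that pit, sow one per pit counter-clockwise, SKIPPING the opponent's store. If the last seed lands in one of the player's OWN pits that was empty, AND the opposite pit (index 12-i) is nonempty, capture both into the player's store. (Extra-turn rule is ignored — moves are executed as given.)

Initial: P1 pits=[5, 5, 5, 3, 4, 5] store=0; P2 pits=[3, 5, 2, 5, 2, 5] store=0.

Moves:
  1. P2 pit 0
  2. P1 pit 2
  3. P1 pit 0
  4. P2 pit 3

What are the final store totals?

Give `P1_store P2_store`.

Answer: 1 1

Derivation:
Move 1: P2 pit0 -> P1=[5,5,5,3,4,5](0) P2=[0,6,3,6,2,5](0)
Move 2: P1 pit2 -> P1=[5,5,0,4,5,6](1) P2=[1,6,3,6,2,5](0)
Move 3: P1 pit0 -> P1=[0,6,1,5,6,7](1) P2=[1,6,3,6,2,5](0)
Move 4: P2 pit3 -> P1=[1,7,2,5,6,7](1) P2=[1,6,3,0,3,6](1)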